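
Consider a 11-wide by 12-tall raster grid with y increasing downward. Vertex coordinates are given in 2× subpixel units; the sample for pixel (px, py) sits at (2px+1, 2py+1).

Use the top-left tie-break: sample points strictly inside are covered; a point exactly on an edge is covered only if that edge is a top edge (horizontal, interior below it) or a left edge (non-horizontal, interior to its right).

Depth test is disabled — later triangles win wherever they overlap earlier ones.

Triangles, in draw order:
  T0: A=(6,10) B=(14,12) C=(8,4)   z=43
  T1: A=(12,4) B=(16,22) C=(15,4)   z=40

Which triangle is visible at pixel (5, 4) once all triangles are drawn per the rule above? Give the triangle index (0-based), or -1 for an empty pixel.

T0:
  2·area = 52  (B↔C swapped to make it positive)
  edge (6, 10)→(8, 4): d=(2,-6) top-left  bias=+0
  edge (8, 4)→(14, 12): d=(6,8) right/bottom  bias=-1
  edge (14, 12)→(6, 10): d=(-8,-2) top-left  bias=+0
    (4,0)@(9, 1): e=[0,-26,78] → ·  [on edge]
    (3,3)@(7, 7): e=[0,26,26] → █  [on edge]
    (4,3)@(9, 7): e=[12,10,30] → █
    (5,3)@(11, 7): e=[24,-6,34] → ·
    (3,4)@(7, 9): e=[4,38,10] → █
    (5,4)@(11, 9): e=[28,6,18] → █
    (6,4)@(13, 9): e=[40,-10,22] → ·
    (3,5)@(7, 11): e=[8,50,-6] → ·
    (4,5)@(9, 11): e=[20,34,-2] → ·
    (5,5)@(11, 11): e=[32,18,2] → █
    (6,5)@(13, 11): e=[44,2,6] → █
    (7,5)@(15, 11): e=[56,-14,10] → ·
    (2,6)@(5, 13): e=[0,78,-26] → ·  [on edge]
    (1,9)@(3, 19): e=[0,130,-78] → ·  [on edge]
  covered (7 px):
    · · · · · · · · · · ·
    · · · · · · · · · · ·
    · · · · · · · · · · ·
    · · · █ █ · · · · · ·
    · · · █ █ █ · · · · ·
    · · · · · █ █ · · · ·
    · · · · · · · · · · ·
    · · · · · · · · · · ·
    · · · · · · · · · · ·
    · · · · · · · · · · ·
    · · · · · · · · · · ·
    · · · · · · · · · · ·
T1:
  2·area = 54  (B↔C swapped to make it positive)
  edge (12, 4)→(15, 4): d=(3,0) top-left  bias=+0
  edge (15, 4)→(16, 22): d=(1,18) right/bottom  bias=-1
  edge (16, 22)→(12, 4): d=(-4,-18) top-left  bias=+0
    (6,2)@(13, 5): e=[3,37,14] → █
    (7,2)@(15, 5): e=[3,1,50] → █
    (8,2)@(17, 5): e=[3,-35,86] → ·
    (6,3)@(13, 7): e=[9,39,6] → █
    (8,3)@(17, 7): e=[9,-33,78] → ·
    (6,4)@(13, 9): e=[15,41,-2] → ·
    (7,4)@(15, 9): e=[15,5,34] → █
    (8,4)@(17, 9): e=[15,-31,70] → ·
    (7,5)@(15, 11): e=[21,7,26] → █
    (8,5)@(17, 11): e=[21,-29,62] → ·
    (7,6)@(15, 13): e=[27,9,18] → █
    (8,6)@(17, 13): e=[27,-27,54] → ·
  covered (9 px):
    · · · · · · · · · · ·
    · · · · · · · · · · ·
    · · · · · · █ █ · · ·
    · · · · · · █ █ · · ·
    · · · · · · · █ · · ·
    · · · · · · · █ · · ·
    · · · · · · · █ · · ·
    · · · · · · · █ · · ·
    · · · · · · · █ · · ·
    · · · · · · · · · · ·
    · · · · · · · · · · ·
    · · · · · · · · · · ·

Z-buffer (winner per pixel, '.' = empty):
  . . . . . . . . . . .
  . . . . . . . . . . .
  . . . . . . 1 1 . . .
  . . . 0 0 . 1 1 . . .
  . . . 0 0 0 . 1 . . .
  . . . . . 0 0 1 . . .
  . . . . . . . 1 . . .
  . . . . . . . 1 . . .
  . . . . . . . 1 . . .
  . . . . . . . . . . .
  . . . . . . . . . . .
  . . . . . . . . . . .

Final: 0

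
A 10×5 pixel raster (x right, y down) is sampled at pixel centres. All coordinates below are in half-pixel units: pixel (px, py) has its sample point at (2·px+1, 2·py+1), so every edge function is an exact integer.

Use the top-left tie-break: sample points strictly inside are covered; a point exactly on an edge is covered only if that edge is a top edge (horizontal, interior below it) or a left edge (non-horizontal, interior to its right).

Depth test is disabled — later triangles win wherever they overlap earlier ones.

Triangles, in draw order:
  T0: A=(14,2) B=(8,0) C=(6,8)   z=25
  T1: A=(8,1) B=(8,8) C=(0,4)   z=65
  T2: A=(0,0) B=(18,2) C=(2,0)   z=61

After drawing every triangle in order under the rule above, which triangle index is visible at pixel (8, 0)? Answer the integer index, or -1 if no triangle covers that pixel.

T0:
  2·area = 52  (B↔C swapped to make it positive)
  edge (14, 2)→(6, 8): d=(-8,6) right/bottom  bias=-1
  edge (6, 8)→(8, 0): d=(2,-8) top-left  bias=+0
  edge (8, 0)→(14, 2): d=(6,2) right/bottom  bias=-1
    (4,0)@(9, 1): e=[38,10,4] → X
    (5,0)@(11, 1): e=[26,26,0] → .  [on edge]
    (4,1)@(9, 3): e=[22,14,16] → X
    (5,1)@(11, 3): e=[10,30,12] → X
    (6,1)@(13, 3): e=[-2,46,8] → .
    (8,1)@(17, 3): e=[-26,78,0] → .  [on edge]
    (3,2)@(7, 5): e=[18,2,32] → X
    (5,2)@(11, 5): e=[-6,34,24] → .
    (3,3)@(7, 7): e=[2,6,44] → X
    (4,3)@(9, 7): e=[-10,22,40] → .
    (3,4)@(7, 9): e=[-14,10,56] → .
  covered (6 px):
    . . . . X . . . . .
    . . . . X X . . . .
    . . . X X . . . . .
    . . . X . . . . . .
    . . . . . . . . . .
T1:
  2·area = 56
  edge (8, 1)→(8, 8): d=(0,7) right/bottom  bias=-1
  edge (8, 8)→(0, 4): d=(-8,-4) top-left  bias=+0
  edge (0, 4)→(8, 1): d=(8,-3) top-left  bias=+0
    (1,1)@(3, 3): e=[35,20,1] → X
    (2,1)@(5, 3): e=[21,28,7] → X
    (3,1)@(7, 3): e=[7,36,13] → X
    (4,1)@(9, 3): e=[-7,44,19] → .
    (1,2)@(3, 5): e=[35,4,17] → X
    (4,2)@(9, 5): e=[-7,28,35] → .
    (1,3)@(3, 7): e=[35,-12,33] → .
    (2,3)@(5, 7): e=[21,-4,39] → .
    (3,3)@(7, 7): e=[7,4,45] → X
    (4,3)@(9, 7): e=[-7,12,51] → .
    (3,4)@(7, 9): e=[7,-12,61] → .
  covered (7 px):
    . . . . . . . . . .
    . X X X . . . . . .
    . X X X . . . . . .
    . . . X . . . . . .
    . . . . . . . . . .
T2:
  2·area = 4  (B↔C swapped to make it positive)
  edge (0, 0)→(2, 0): d=(2,0) top-left  bias=+0
  edge (2, 0)→(18, 2): d=(16,2) right/bottom  bias=-1
  edge (18, 2)→(0, 0): d=(-18,-2) top-left  bias=+0
    (4,0)@(9, 1): e=[2,2,0] → X  [on edge]
    (5,0)@(11, 1): e=[2,-2,4] → .
    (4,1)@(9, 3): e=[6,34,-36] → .
  covered (1 px):
    . . . . X . . . . .
    . . . . . . . . . .
    . . . . . . . . . .
    . . . . . . . . . .
    . . . . . . . . . .

Z-buffer (winner per pixel, '.' = empty):
  . . . . 2 . . . . .
  . 1 1 1 0 0 . . . .
  . 1 1 1 0 . . . . .
  . . . 1 . . . . . .
  . . . . . . . . . .

Final: -1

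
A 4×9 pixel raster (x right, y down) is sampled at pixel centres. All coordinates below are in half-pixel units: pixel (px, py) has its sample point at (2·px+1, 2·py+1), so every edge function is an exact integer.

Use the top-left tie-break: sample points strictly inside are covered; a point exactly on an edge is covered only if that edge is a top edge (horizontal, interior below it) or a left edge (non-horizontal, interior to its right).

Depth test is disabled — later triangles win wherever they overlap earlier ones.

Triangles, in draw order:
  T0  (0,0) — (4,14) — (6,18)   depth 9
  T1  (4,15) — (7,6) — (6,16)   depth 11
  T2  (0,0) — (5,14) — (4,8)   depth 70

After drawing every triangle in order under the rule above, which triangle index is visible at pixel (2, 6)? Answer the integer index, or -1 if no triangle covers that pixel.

T0:
  2·area = 12  (B↔C swapped to make it positive)
  edge (0, 0)→(6, 18): d=(6,18) right/bottom  bias=-1
  edge (6, 18)→(4, 14): d=(-2,-4) top-left  bias=+0
  edge (4, 14)→(0, 0): d=(-4,-14) top-left  bias=+0
    (0,1)@(1, 3): e=[0,10,2] → ·  [on edge]
    (1,4)@(3, 9): e=[0,6,6] → ·  [on edge]
    (2,7)@(5, 15): e=[0,2,10] → ·  [on edge]
  covered (0 px):
    · · · ·
    · · · ·
    · · · ·
    · · · ·
    · · · ·
    · · · ·
    · · · ·
    · · · ·
    · · · ·
T1:
  2·area = 21
  edge (4, 15)→(7, 6): d=(3,-9) top-left  bias=+0
  edge (7, 6)→(6, 16): d=(-1,10) right/bottom  bias=-1
  edge (6, 16)→(4, 15): d=(-2,-1) top-left  bias=+0
    (2,6)@(5, 13): e=[3,13,5] → #
    (3,6)@(7, 13): e=[21,-7,7] → ·
    (2,7)@(5, 15): e=[9,11,1] → #
    (3,7)@(7, 15): e=[27,-9,3] → ·
    (2,8)@(5, 17): e=[15,9,-3] → ·
  covered (2 px):
    · · · ·
    · · · ·
    · · · ·
    · · · ·
    · · · ·
    · · · ·
    · · # ·
    · · # ·
    · · · ·
T2:
  2·area = 16  (B↔C swapped to make it positive)
  edge (0, 0)→(4, 8): d=(4,8) right/bottom  bias=-1
  edge (4, 8)→(5, 14): d=(1,6) right/bottom  bias=-1
  edge (5, 14)→(0, 0): d=(-5,-14) top-left  bias=+0
    (1,3)@(3, 7): e=[4,5,7] → #
    (2,3)@(5, 7): e=[-12,-7,35] → ·
    (1,4)@(3, 9): e=[12,7,-3] → ·
  covered (1 px):
    · · · ·
    · · · ·
    · · · ·
    · # · ·
    · · · ·
    · · · ·
    · · · ·
    · · · ·
    · · · ·

Z-buffer (winner per pixel, '.' = empty):
  . . . .
  . . . .
  . . . .
  . 2 . .
  . . . .
  . . . .
  . . 1 .
  . . 1 .
  . . . .

Result: 1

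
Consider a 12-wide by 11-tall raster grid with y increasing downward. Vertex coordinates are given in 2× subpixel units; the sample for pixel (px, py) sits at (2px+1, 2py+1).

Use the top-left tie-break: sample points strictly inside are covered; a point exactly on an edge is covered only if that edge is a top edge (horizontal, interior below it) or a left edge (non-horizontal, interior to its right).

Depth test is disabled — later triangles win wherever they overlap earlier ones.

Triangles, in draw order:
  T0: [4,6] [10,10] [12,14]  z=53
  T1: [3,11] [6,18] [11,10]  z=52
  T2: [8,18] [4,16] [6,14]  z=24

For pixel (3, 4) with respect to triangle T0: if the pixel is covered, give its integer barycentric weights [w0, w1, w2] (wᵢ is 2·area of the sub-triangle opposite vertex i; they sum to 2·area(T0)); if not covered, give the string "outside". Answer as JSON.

T0:
  2·area = 16
  edge (4, 6)→(10, 10): d=(6,4) right/bottom  bias=-1
  edge (10, 10)→(12, 14): d=(2,4) right/bottom  bias=-1
  edge (12, 14)→(4, 6): d=(-8,-8) top-left  bias=+0
    (0,1)@(1, 3): e=[-6,22,0] → ·  [on edge]
    (1,2)@(3, 5): e=[-2,18,0] → ·  [on edge]
    (2,3)@(5, 7): e=[2,14,0] → █  [on edge]
    (3,3)@(7, 7): e=[-6,6,16] → ·
    (2,4)@(5, 9): e=[14,18,-16] → ·
    (3,4)@(7, 9): e=[6,10,0] → █  [on edge]
    (4,4)@(9, 9): e=[-2,2,16] → ·
    (3,5)@(7, 11): e=[18,14,-16] → ·
    (4,5)@(9, 11): e=[10,6,0] → █  [on edge]
    (5,5)@(11, 11): e=[2,-2,16] → ·
    (4,6)@(9, 13): e=[22,10,-16] → ·
    (5,6)@(11, 13): e=[14,2,0] → █  [on edge]
    (6,7)@(13, 15): e=[18,-2,0] → ·  [on edge]
    (7,8)@(15, 17): e=[22,-6,0] → ·  [on edge]
    (8,9)@(17, 19): e=[26,-10,0] → ·  [on edge]
    (9,10)@(19, 21): e=[30,-14,0] → ·  [on edge]
  covered (4 px):
    · · · · · · · · · · · ·
    · · · · · · · · · · · ·
    · · · · · · · · · · · ·
    · · █ · · · · · · · · ·
    · · · █ · · · · · · · ·
    · · · · █ · · · · · · ·
    · · · · · █ · · · · · ·
    · · · · · · · · · · · ·
    · · · · · · · · · · · ·
    · · · · · · · · · · · ·
    · · · · · · · · · · · ·
T1:
  2·area = 59  (B↔C swapped to make it positive)
  edge (3, 11)→(11, 10): d=(8,-1) top-left  bias=+0
  edge (11, 10)→(6, 18): d=(-5,8) right/bottom  bias=-1
  edge (6, 18)→(3, 11): d=(-3,-7) top-left  bias=+0
    (9,4)@(19, 9): e=[0,-59,118] → ·  [on edge]
    (1,5)@(3, 11): e=[0,59,0] → █  [on edge]
    (2,5)@(5, 11): e=[2,43,14] → █
    (3,5)@(7, 11): e=[4,27,28] → █
    (4,5)@(9, 11): e=[6,11,42] → █
    (5,5)@(11, 11): e=[8,-5,56] → ·
    (1,6)@(3, 13): e=[16,49,-6] → ·
    (2,6)@(5, 13): e=[18,33,8] → █
    (5,6)@(11, 13): e=[24,-15,50] → ·
    (2,7)@(5, 15): e=[34,23,2] → █
    (4,7)@(9, 15): e=[38,-9,30] → ·
    (2,8)@(5, 17): e=[50,13,-4] → ·
  covered (9 px):
    · · · · · · · · · · · ·
    · · · · · · · · · · · ·
    · · · · · · · · · · · ·
    · · · · · · · · · · · ·
    · · · · · · · · · · · ·
    · █ █ █ █ · · · · · · ·
    · · █ █ █ · · · · · · ·
    · · █ █ · · · · · · · ·
    · · · · · · · · · · · ·
    · · · · · · · · · · · ·
    · · · · · · · · · · · ·
T2:
  2·area = 12
  edge (8, 18)→(4, 16): d=(-4,-2) top-left  bias=+0
  edge (4, 16)→(6, 14): d=(2,-2) top-left  bias=+0
  edge (6, 14)→(8, 18): d=(2,4) right/bottom  bias=-1
    (9,0)@(19, 1): e=[90,0,-78] → ·  [on edge]
    (8,1)@(17, 3): e=[78,0,-66] → ·  [on edge]
    (7,2)@(15, 5): e=[66,0,-54] → ·  [on edge]
    (6,3)@(13, 7): e=[54,0,-42] → ·  [on edge]
    (5,4)@(11, 9): e=[42,0,-30] → ·  [on edge]
    (4,5)@(9, 11): e=[30,0,-18] → ·  [on edge]
    (3,6)@(7, 13): e=[18,0,-6] → ·  [on edge]
    (2,7)@(5, 15): e=[6,0,6] → █  [on edge]
    (3,7)@(7, 15): e=[10,4,-2] → ·
    (1,8)@(3, 17): e=[-6,0,18] → ·  [on edge]
    (2,8)@(5, 17): e=[-2,4,10] → ·
    (3,8)@(7, 17): e=[2,8,2] → █
    (0,9)@(1, 19): e=[-18,0,30] → ·  [on edge]
  covered (2 px):
    · · · · · · · · · · · ·
    · · · · · · · · · · · ·
    · · · · · · · · · · · ·
    · · · · · · · · · · · ·
    · · · · · · · · · · · ·
    · · · · · · · · · · · ·
    · · · · · · · · · · · ·
    · · █ · · · · · · · · ·
    · · · █ · · · · · · · ·
    · · · · · · · · · · · ·
    · · · · · · · · · · · ·

Answer: [10,0,6]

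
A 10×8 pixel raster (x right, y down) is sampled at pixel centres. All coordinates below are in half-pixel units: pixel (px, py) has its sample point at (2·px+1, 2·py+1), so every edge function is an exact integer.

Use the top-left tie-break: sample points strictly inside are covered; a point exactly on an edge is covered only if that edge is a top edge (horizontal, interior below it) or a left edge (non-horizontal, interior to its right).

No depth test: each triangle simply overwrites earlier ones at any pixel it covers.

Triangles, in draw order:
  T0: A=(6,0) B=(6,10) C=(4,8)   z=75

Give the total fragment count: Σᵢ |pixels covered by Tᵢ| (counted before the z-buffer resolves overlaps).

T0:
  2·area = 20
  edge (6, 0)→(6, 10): d=(0,10) right/bottom  bias=-1
  edge (6, 10)→(4, 8): d=(-2,-2) top-left  bias=+0
  edge (4, 8)→(6, 0): d=(2,-8) top-left  bias=+0
    (0,2)@(1, 5): e=[50,0,-30] → ·  [on edge]
    (2,2)@(5, 5): e=[10,8,2] → #
    (3,2)@(7, 5): e=[-10,12,18] → ·
    (1,3)@(3, 7): e=[30,0,-10] → ·  [on edge]
    (2,3)@(5, 7): e=[10,4,6] → #
    (3,3)@(7, 7): e=[-10,8,22] → ·
    (2,4)@(5, 9): e=[10,0,10] → #  [on edge]
    (3,4)@(7, 9): e=[-10,4,26] → ·
    (2,5)@(5, 11): e=[10,-4,14] → ·
    (3,5)@(7, 11): e=[-10,0,30] → ·  [on edge]
    (4,6)@(9, 13): e=[-30,0,50] → ·  [on edge]
    (5,7)@(11, 15): e=[-50,0,70] → ·  [on edge]
  covered (3 px):
    · · · · · · · · · ·
    · · · · · · · · · ·
    · · # · · · · · · ·
    · · # · · · · · · ·
    · · # · · · · · · ·
    · · · · · · · · · ·
    · · · · · · · · · ·
    · · · · · · · · · ·

Result: 3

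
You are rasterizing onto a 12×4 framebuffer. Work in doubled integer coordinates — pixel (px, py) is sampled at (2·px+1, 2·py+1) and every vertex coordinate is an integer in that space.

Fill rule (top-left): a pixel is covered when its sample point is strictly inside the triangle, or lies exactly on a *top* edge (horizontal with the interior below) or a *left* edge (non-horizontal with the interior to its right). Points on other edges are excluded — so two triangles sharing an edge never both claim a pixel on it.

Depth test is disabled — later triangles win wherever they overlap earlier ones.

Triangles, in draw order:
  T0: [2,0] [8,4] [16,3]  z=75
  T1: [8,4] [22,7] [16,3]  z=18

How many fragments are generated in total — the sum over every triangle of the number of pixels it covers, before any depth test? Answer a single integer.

T0:
  2·area = 38  (B↔C swapped to make it positive)
  edge (2, 0)→(16, 3): d=(14,3) right/bottom  bias=-1
  edge (16, 3)→(8, 4): d=(-8,1) right/bottom  bias=-1
  edge (8, 4)→(2, 0): d=(-6,-4) top-left  bias=+0
    (2,0)@(5, 1): e=[5,27,6] → X
    (3,0)@(7, 1): e=[-1,25,14] → .
    (2,1)@(5, 3): e=[33,11,-6] → .
    (3,1)@(7, 3): e=[27,9,2] → X
    (4,1)@(9, 3): e=[21,7,10] → X
    (5,1)@(11, 3): e=[15,5,18] → X
    (6,1)@(13, 3): e=[9,3,26] → X
    (7,1)@(15, 3): e=[3,1,34] → X
    (8,1)@(17, 3): e=[-3,-1,42] → .
    (3,2)@(7, 5): e=[55,-7,-10] → .
    (4,2)@(9, 5): e=[49,-9,-2] → .
    (5,2)@(11, 5): e=[43,-11,6] → .
  covered (6 px):
    . . X . . . . . . . . .
    . . . X X X X X . . . .
    . . . . . . . . . . . .
    . . . . . . . . . . . .
T1:
  2·area = 38  (B↔C swapped to make it positive)
  edge (8, 4)→(16, 3): d=(8,-1) top-left  bias=+0
  edge (16, 3)→(22, 7): d=(6,4) right/bottom  bias=-1
  edge (22, 7)→(8, 4): d=(-14,-3) top-left  bias=+0
    (6,0)@(13, 1): e=[-19,0,57] → .  [on edge]
    (6,2)@(13, 5): e=[13,24,1] → X
    (7,2)@(15, 5): e=[15,16,7] → X
    (8,2)@(17, 5): e=[17,8,13] → X
    (9,2)@(19, 5): e=[19,0,19] → .  [on edge]
    (6,3)@(13, 7): e=[29,36,-27] → .
    (7,3)@(15, 7): e=[31,28,-21] → .
    (8,3)@(17, 7): e=[33,20,-15] → .
  covered (3 px):
    . . . . . . . . . . . .
    . . . . . . . . . . . .
    . . . . . . X X X . . .
    . . . . . . . . . . . .

Result: 9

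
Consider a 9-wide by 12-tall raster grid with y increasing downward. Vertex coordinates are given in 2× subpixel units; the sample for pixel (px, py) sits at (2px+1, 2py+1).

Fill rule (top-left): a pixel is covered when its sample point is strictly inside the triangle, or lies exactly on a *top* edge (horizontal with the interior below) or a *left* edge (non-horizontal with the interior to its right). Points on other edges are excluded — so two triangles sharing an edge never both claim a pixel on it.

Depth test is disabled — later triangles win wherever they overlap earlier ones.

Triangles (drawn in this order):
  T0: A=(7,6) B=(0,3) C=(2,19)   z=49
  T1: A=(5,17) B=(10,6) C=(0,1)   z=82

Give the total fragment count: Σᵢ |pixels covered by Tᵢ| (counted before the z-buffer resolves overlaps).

T0:
  2·area = 106  (B↔C swapped to make it positive)
  edge (7, 6)→(2, 19): d=(-5,13) right/bottom  bias=-1
  edge (2, 19)→(0, 3): d=(-2,-16) top-left  bias=+0
  edge (0, 3)→(7, 6): d=(7,3) right/bottom  bias=-1
    (0,2)@(1, 5): e=[83,12,11] → #
    (1,2)@(3, 5): e=[57,44,5] → #
    (2,2)@(5, 5): e=[31,76,-1] → ·
    (0,3)@(1, 7): e=[73,8,25] → #
    (2,3)@(5, 7): e=[21,72,13] → #
    (3,3)@(7, 7): e=[-5,104,7] → ·
    (0,4)@(1, 9): e=[63,4,39] → #
    (3,4)@(7, 9): e=[-15,100,21] → ·
    (0,5)@(1, 11): e=[53,0,53] → #  [on edge]
    (3,5)@(7, 11): e=[-25,96,35] → ·
    (0,6)@(1, 13): e=[43,-4,67] → ·
    (1,6)@(3, 13): e=[17,28,61] → #
  covered (13 px):
    · · · · · · · · ·
    · · · · · · · · ·
    # # · · · · · · ·
    # # # · · · · · ·
    # # # · · · · · ·
    # # # · · · · · ·
    · # · · · · · · ·
    · # · · · · · · ·
    · · · · · · · · ·
    · · · · · · · · ·
    · · · · · · · · ·
    · · · · · · · · ·
T1:
  2·area = 135  (B↔C swapped to make it positive)
  edge (5, 17)→(0, 1): d=(-5,-16) top-left  bias=+0
  edge (0, 1)→(10, 6): d=(10,5) right/bottom  bias=-1
  edge (10, 6)→(5, 17): d=(-5,11) right/bottom  bias=-1
    (0,1)@(1, 3): e=[6,15,114] → #
    (1,1)@(3, 3): e=[38,5,92] → #
    (2,1)@(5, 3): e=[70,-5,70] → ·
    (0,2)@(1, 5): e=[-4,35,104] → ·
    (1,2)@(3, 5): e=[28,25,82] → #
    (2,2)@(5, 5): e=[60,15,60] → #
    (3,2)@(7, 5): e=[92,5,38] → #
    (4,2)@(9, 5): e=[124,-5,16] → ·
    (1,3)@(3, 7): e=[18,45,72] → #
    (4,3)@(9, 7): e=[114,15,6] → #
    (5,3)@(11, 7): e=[146,5,-16] → ·
    (1,4)@(3, 9): e=[8,65,62] → #
    (2,8)@(5, 17): e=[0,135,0] → ·  [on edge]
  covered (16 px):
    · · · · · · · · ·
    # # · · · · · · ·
    · # # # · · · · ·
    · # # # # · · · ·
    · # # # · · · · ·
    · · # # · · · · ·
    · · # · · · · · ·
    · · # · · · · · ·
    · · · · · · · · ·
    · · · · · · · · ·
    · · · · · · · · ·
    · · · · · · · · ·

Answer: 29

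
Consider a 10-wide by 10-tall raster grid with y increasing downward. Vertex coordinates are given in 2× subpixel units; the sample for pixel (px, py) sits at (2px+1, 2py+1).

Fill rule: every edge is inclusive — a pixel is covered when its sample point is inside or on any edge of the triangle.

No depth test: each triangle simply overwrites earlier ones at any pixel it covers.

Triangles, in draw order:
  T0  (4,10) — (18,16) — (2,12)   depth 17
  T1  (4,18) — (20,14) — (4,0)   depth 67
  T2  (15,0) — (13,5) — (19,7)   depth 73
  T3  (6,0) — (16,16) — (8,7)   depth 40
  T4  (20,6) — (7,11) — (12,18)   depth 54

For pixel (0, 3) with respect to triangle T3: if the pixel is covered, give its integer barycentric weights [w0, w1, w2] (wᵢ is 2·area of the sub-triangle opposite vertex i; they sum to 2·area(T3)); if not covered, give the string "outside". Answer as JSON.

T0:
  2·area = 40
  edge (4, 10)→(18, 16): d=(14,6) inclusive
  edge (18, 16)→(2, 12): d=(-16,-4) inclusive
  edge (2, 12)→(4, 10): d=(2,-2) inclusive
    (6,0)@(13, 1): e=[-180,220,0] → .  [on edge]
    (5,1)@(11, 3): e=[-140,180,0] → .  [on edge]
    (4,2)@(9, 5): e=[-100,140,0] → .  [on edge]
    (3,3)@(7, 7): e=[-60,100,0] → .  [on edge]
    (2,4)@(5, 9): e=[-20,60,0] → .  [on edge]
    (1,5)@(3, 11): e=[20,20,0] → X  [on edge]
    (2,5)@(5, 11): e=[8,28,4] → X
    (3,5)@(7, 11): e=[-4,36,8] → .
    (0,6)@(1, 13): e=[60,-20,0] → .  [on edge]
    (1,6)@(3, 13): e=[48,-12,4] → .
    (2,6)@(5, 13): e=[36,-4,8] → .
    (3,6)@(7, 13): e=[24,4,12] → X
    (5,6)@(11, 13): e=[0,20,20] → X  [on edge]
  covered (6 px):
    . . . . . . . . . .
    . . . . . . . . . .
    . . . . . . . . . .
    . . . . . . . . . .
    . . . . . . . . . .
    . X X . . . . . . .
    . . . X X X . . . .
    . . . . . . . X . .
    . . . . . . . . . .
    . . . . . . . . . .
T1:
  2·area = 288  (B↔C swapped to make it positive)
  edge (4, 18)→(4, 0): d=(0,-18) inclusive
  edge (4, 0)→(20, 14): d=(16,14) inclusive
  edge (20, 14)→(4, 18): d=(-16,4) inclusive
    (2,0)@(5, 1): e=[18,2,268] → X
    (3,0)@(7, 1): e=[54,-26,260] → .
    (2,1)@(5, 3): e=[18,34,236] → X
    (3,1)@(7, 3): e=[54,6,228] → X
    (4,1)@(9, 3): e=[90,-22,220] → .
    (2,2)@(5, 5): e=[18,66,204] → X
    (4,2)@(9, 5): e=[90,10,188] → X
    (5,2)@(11, 5): e=[126,-18,180] → .
    (2,3)@(5, 7): e=[18,98,172] → X
    (5,3)@(11, 7): e=[126,14,148] → X
    (6,3)@(13, 7): e=[162,-14,140] → .
    (2,4)@(5, 9): e=[18,130,140] → X
  covered (36 px):
    . . X . . . . . . .
    . . X X . . . . . .
    . . X X X . . . . .
    . . X X X X . . . .
    . . X X X X X . . .
    . . X X X X X X . .
    . . X X X X X X X .
    . . X X X X X X . .
    . . X X . . . . . .
    . . . . . . . . . .
T2:
  2·area = 34  (B↔C swapped to make it positive)
  edge (15, 0)→(19, 7): d=(4,7) inclusive
  edge (19, 7)→(13, 5): d=(-6,-2) inclusive
  edge (13, 5)→(15, 0): d=(2,-5) inclusive
    (0,0)@(1, 1): e=[102,0,-68] → .  [on edge]
    (7,0)@(15, 1): e=[4,28,2] → X
    (8,0)@(17, 1): e=[-10,32,12] → .
    (3,1)@(7, 3): e=[68,0,-34] → .  [on edge]
    (7,1)@(15, 3): e=[12,16,6] → X
    (8,1)@(17, 3): e=[-2,20,16] → .
    (6,2)@(13, 5): e=[34,0,0] → X  [on edge]
    (8,2)@(17, 5): e=[6,8,20] → X
    (9,2)@(19, 5): e=[-8,12,30] → .
    (6,3)@(13, 7): e=[42,-12,4] → .
    (7,3)@(15, 7): e=[28,-8,14] → .
    (8,3)@(17, 7): e=[14,-4,24] → .
    (9,3)@(19, 7): e=[0,0,34] → X  [on edge]
    (4,7)@(9, 15): e=[102,-68,0] → .  [on edge]
  covered (6 px):
    . . . . . . . X . .
    . . . . . . . X . .
    . . . . . . X X X .
    . . . . . . . . . X
    . . . . . . . . . .
    . . . . . . . . . .
    . . . . . . . . . .
    . . . . . . . . . .
    . . . . . . . . . .
    . . . . . . . . . .
T3:
  2·area = 38
  edge (6, 0)→(16, 16): d=(10,16) inclusive
  edge (16, 16)→(8, 7): d=(-8,-9) inclusive
  edge (8, 7)→(6, 0): d=(-2,-7) inclusive
    (3,1)@(7, 3): e=[14,23,1] → X
    (4,1)@(9, 3): e=[-18,41,15] → .
    (3,2)@(7, 5): e=[34,7,-3] → .
    (4,2)@(9, 5): e=[2,25,11] → X
    (5,2)@(11, 5): e=[-30,43,25] → .
    (4,3)@(9, 7): e=[22,9,7] → X
    (5,3)@(11, 7): e=[-10,27,21] → .
    (4,4)@(9, 9): e=[42,-7,3] → .
    (5,4)@(11, 9): e=[10,11,17] → X
    (6,4)@(13, 9): e=[-22,29,31] → .
    (5,5)@(11, 11): e=[30,-5,13] → .
  covered (4 px):
    . . . . . . . . . .
    . . . X . . . . . .
    . . . . X . . . . .
    . . . . X . . . . .
    . . . . . X . . . .
    . . . . . . . . . .
    . . . . . . . . . .
    . . . . . . . . . .
    . . . . . . . . . .
    . . . . . . . . . .
T4:
  2·area = 116  (B↔C swapped to make it positive)
  edge (20, 6)→(12, 18): d=(-8,12) inclusive
  edge (12, 18)→(7, 11): d=(-5,-7) inclusive
  edge (7, 11)→(20, 6): d=(13,-5) inclusive
    (9,3)@(19, 7): e=[4,104,8] → X
    (6,4)@(13, 9): e=[60,52,4] → X
    (7,4)@(15, 9): e=[36,66,14] → X
    (8,4)@(17, 9): e=[12,80,24] → X
    (9,4)@(19, 9): e=[-12,94,34] → .
    (3,5)@(7, 11): e=[116,0,0] → X  [on edge]
    (4,5)@(9, 11): e=[92,14,10] → X
    (5,5)@(11, 11): e=[68,28,20] → X
    (8,5)@(17, 11): e=[-4,70,50] → .
    (3,6)@(7, 13): e=[100,-10,26] → .
    (4,6)@(9, 13): e=[76,4,36] → X
    (8,6)@(17, 13): e=[-20,60,76] → .
  covered (15 px):
    . . . . . . . . . .
    . . . . . . . . . .
    . . . . . . . . . .
    . . . . . . . . . X
    . . . . . . X X X .
    . . . X X X X X . .
    . . . . X X X X . .
    . . . . . X X . . .
    . . . . . . . . . .
    . . . . . . . . . .

Result: "outside"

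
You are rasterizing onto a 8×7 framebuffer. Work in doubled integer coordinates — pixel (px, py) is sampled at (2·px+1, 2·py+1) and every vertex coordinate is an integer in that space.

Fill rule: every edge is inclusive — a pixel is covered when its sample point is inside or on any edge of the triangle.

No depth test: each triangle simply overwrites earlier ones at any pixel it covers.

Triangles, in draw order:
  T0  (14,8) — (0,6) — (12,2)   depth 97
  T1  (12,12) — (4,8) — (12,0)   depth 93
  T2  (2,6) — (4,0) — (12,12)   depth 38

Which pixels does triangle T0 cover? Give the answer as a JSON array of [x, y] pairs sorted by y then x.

T0:
  2·area = 80
  edge (14, 8)→(0, 6): d=(-14,-2) inclusive
  edge (0, 6)→(12, 2): d=(12,-4) inclusive
  edge (12, 2)→(14, 8): d=(2,6) inclusive
    (7,0)@(15, 1): e=[100,0,-20] → ·  [on edge]
    (4,1)@(9, 3): e=[60,0,20] → █  [on edge]
    (5,1)@(11, 3): e=[64,8,8] → █
    (6,1)@(13, 3): e=[68,16,-4] → ·
    (1,2)@(3, 5): e=[20,0,60] → █  [on edge]
    (2,2)@(5, 5): e=[24,8,48] → █
    (3,2)@(7, 5): e=[28,16,36] → █
    (6,2)@(13, 5): e=[40,40,0] → █  [on edge]
    (7,2)@(15, 5): e=[44,48,-12] → ·
    (1,3)@(3, 7): e=[-8,24,64] → ·
    (2,3)@(5, 7): e=[-4,32,52] → ·
    (3,3)@(7, 7): e=[0,40,40] → █  [on edge]
    (7,5)@(15, 11): e=[-40,120,0] → ·  [on edge]
  covered (12 px):
    · · · · · · · ·
    · · · · █ █ · ·
    · █ █ █ █ █ █ ·
    · · · █ █ █ █ ·
    · · · · · · · ·
    · · · · · · · ·
    · · · · · · · ·
T1:
  2·area = 96
  edge (12, 12)→(4, 8): d=(-8,-4) inclusive
  edge (4, 8)→(12, 0): d=(8,-8) inclusive
  edge (12, 0)→(12, 12): d=(0,12) inclusive
    (5,0)@(11, 1): e=[84,0,12] → █  [on edge]
    (6,0)@(13, 1): e=[92,16,-12] → ·
    (4,1)@(9, 3): e=[60,0,36] → █  [on edge]
    (6,1)@(13, 3): e=[76,32,-12] → ·
    (3,2)@(7, 5): e=[36,0,60] → █  [on edge]
    (6,2)@(13, 5): e=[60,48,-12] → ·
    (2,3)@(5, 7): e=[12,0,84] → █  [on edge]
    (6,3)@(13, 7): e=[44,64,-12] → ·
    (1,4)@(3, 9): e=[-12,0,108] → ·  [on edge]
    (2,4)@(5, 9): e=[-4,16,84] → ·
    (3,4)@(7, 9): e=[4,32,60] → █
    (6,4)@(13, 9): e=[28,80,-12] → ·
    (0,5)@(1, 11): e=[-36,0,132] → ·  [on edge]
  covered (14 px):
    · · · · · █ · ·
    · · · · █ █ · ·
    · · · █ █ █ · ·
    · · █ █ █ █ · ·
    · · · █ █ █ · ·
    · · · · · █ · ·
    · · · · · · · ·
T2:
  2·area = 72
  edge (2, 6)→(4, 0): d=(2,-6) inclusive
  edge (4, 0)→(12, 12): d=(8,12) inclusive
  edge (12, 12)→(2, 6): d=(-10,-6) inclusive
    (1,1)@(3, 3): e=[0,36,36] → █  [on edge]
    (2,1)@(5, 3): e=[12,12,48] → █
    (3,1)@(7, 3): e=[24,-12,60] → ·
    (1,2)@(3, 5): e=[4,52,16] → █
    (3,2)@(7, 5): e=[28,4,40] → █
    (4,2)@(9, 5): e=[40,-20,52] → ·
    (1,3)@(3, 7): e=[8,68,-4] → ·
    (2,3)@(5, 7): e=[20,44,8] → █
    (4,3)@(9, 7): e=[44,-4,32] → ·
    (0,4)@(1, 9): e=[0,108,-36] → ·  [on edge]
    (2,4)@(5, 9): e=[24,60,-12] → ·
    (3,4)@(7, 9): e=[36,36,0] → █  [on edge]
  covered (10 px):
    · · · · · · · ·
    · █ █ · · · · ·
    · █ █ █ · · · ·
    · · █ █ · · · ·
    · · · █ █ · · ·
    · · · · · █ · ·
    · · · · · · · ·

Answer: [[4,1],[5,1],[1,2],[2,2],[3,2],[4,2],[5,2],[6,2],[3,3],[4,3],[5,3],[6,3]]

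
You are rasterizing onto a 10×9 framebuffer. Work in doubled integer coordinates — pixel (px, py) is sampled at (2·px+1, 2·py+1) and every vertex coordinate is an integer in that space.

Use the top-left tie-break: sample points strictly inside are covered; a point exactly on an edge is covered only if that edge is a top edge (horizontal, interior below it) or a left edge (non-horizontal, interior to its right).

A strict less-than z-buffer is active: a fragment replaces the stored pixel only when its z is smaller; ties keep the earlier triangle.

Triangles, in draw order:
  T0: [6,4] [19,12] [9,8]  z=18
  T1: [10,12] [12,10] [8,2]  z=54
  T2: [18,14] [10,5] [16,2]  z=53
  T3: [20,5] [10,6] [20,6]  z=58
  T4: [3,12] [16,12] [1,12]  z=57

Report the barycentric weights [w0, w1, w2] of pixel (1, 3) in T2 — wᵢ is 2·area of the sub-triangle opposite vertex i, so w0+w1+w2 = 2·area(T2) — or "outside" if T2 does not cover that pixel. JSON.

T0:
  2·area = 28
  edge (6, 4)→(19, 12): d=(13,8) right/bottom  bias=-1
  edge (19, 12)→(9, 8): d=(-10,-4) top-left  bias=+0
  edge (9, 8)→(6, 4): d=(-3,-4) top-left  bias=+0
    (3,2)@(7, 5): e=[5,22,1] → #
    (4,2)@(9, 5): e=[-11,30,9] → ·
    (3,3)@(7, 7): e=[31,2,-5] → ·
    (4,3)@(9, 7): e=[15,10,3] → #
    (5,3)@(11, 7): e=[-1,18,11] → ·
    (4,4)@(9, 9): e=[41,-10,-3] → ·
    (6,4)@(13, 9): e=[9,6,13] → #
    (7,4)@(15, 9): e=[-7,14,21] → ·
    (6,5)@(13, 11): e=[35,-14,7] → ·
    (8,5)@(17, 11): e=[3,2,23] → #
    (9,5)@(19, 11): e=[-13,10,31] → ·
    (8,6)@(17, 13): e=[29,-18,17] → ·
  covered (4 px):
    · · · · · · · · · ·
    · · · · · · · · · ·
    · · · # · · · · · ·
    · · · · # · · · · ·
    · · · · · · # · · ·
    · · · · · · · · # ·
    · · · · · · · · · ·
    · · · · · · · · · ·
    · · · · · · · · · ·
T1:
  2·area = 24  (B↔C swapped to make it positive)
  edge (10, 12)→(8, 2): d=(-2,-10) top-left  bias=+0
  edge (8, 2)→(12, 10): d=(4,8) right/bottom  bias=-1
  edge (12, 10)→(10, 12): d=(-2,2) right/bottom  bias=-1
    (9,1)@(19, 3): e=[108,-84,0] → ·  [on edge]
    (4,2)@(9, 5): e=[4,4,16] → #
    (5,2)@(11, 5): e=[24,-12,12] → ·
    (8,2)@(17, 5): e=[84,-60,0] → ·  [on edge]
    (4,3)@(9, 7): e=[0,12,12] → #  [on edge]
    (5,3)@(11, 7): e=[20,-4,8] → ·
    (7,3)@(15, 7): e=[60,-36,0] → ·  [on edge]
    (4,4)@(9, 9): e=[-4,20,8] → ·
    (5,4)@(11, 9): e=[16,4,4] → #
    (6,4)@(13, 9): e=[36,-12,0] → ·  [on edge]
    (5,5)@(11, 11): e=[12,12,0] → ·  [on edge]
    (4,6)@(9, 13): e=[-12,36,0] → ·  [on edge]
    (3,7)@(7, 15): e=[-36,60,0] → ·  [on edge]
    (2,8)@(5, 17): e=[-60,84,0] → ·  [on edge]
    (5,8)@(11, 17): e=[0,36,-12] → ·  [on edge]
  covered (3 px):
    · · · · · · · · · ·
    · · · · · · · · · ·
    · · · · # · · · · ·
    · · · · # · · · · ·
    · · · · · # · · · ·
    · · · · · · · · · ·
    · · · · · · · · · ·
    · · · · · · · · · ·
    · · · · · · · · · ·
T2:
  2·area = 78
  edge (18, 14)→(10, 5): d=(-8,-9) top-left  bias=+0
  edge (10, 5)→(16, 2): d=(6,-3) top-left  bias=+0
  edge (16, 2)→(18, 14): d=(2,12) right/bottom  bias=-1
    (7,1)@(15, 3): e=[61,3,14] → #
    (8,1)@(17, 3): e=[79,9,-10] → ·
    (5,2)@(11, 5): e=[9,3,66] → #
    (6,2)@(13, 5): e=[27,9,42] → #
    (8,2)@(17, 5): e=[63,21,-6] → ·
    (5,3)@(11, 7): e=[-7,15,70] → ·
    (6,3)@(13, 7): e=[11,21,46] → #
    (8,3)@(17, 7): e=[47,33,-2] → ·
    (6,4)@(13, 9): e=[-5,33,50] → ·
    (7,4)@(15, 9): e=[13,39,26] → #
    (8,4)@(17, 9): e=[31,45,2] → #
    (9,4)@(19, 9): e=[49,51,-22] → ·
  covered (9 px):
    · · · · · · · · · ·
    · · · · · · · # · ·
    · · · · · # # # · ·
    · · · · · · # # · ·
    · · · · · · · # # ·
    · · · · · · · · # ·
    · · · · · · · · · ·
    · · · · · · · · · ·
    · · · · · · · · · ·
T3:
  2·area = 10  (B↔C swapped to make it positive)
  edge (20, 5)→(20, 6): d=(0,1) right/bottom  bias=-1
  edge (20, 6)→(10, 6): d=(-10,0) right/bottom  bias=-1
  edge (10, 6)→(20, 5): d=(10,-1) top-left  bias=+0
  covered (0 px):
    · · · · · · · · · ·
    · · · · · · · · · ·
    · · · · · · · · · ·
    · · · · · · · · · ·
    · · · · · · · · · ·
    · · · · · · · · · ·
    · · · · · · · · · ·
    · · · · · · · · · ·
    · · · · · · · · · ·
T4:
  degenerate (2·area = 0) — covers nothing

Final: "outside"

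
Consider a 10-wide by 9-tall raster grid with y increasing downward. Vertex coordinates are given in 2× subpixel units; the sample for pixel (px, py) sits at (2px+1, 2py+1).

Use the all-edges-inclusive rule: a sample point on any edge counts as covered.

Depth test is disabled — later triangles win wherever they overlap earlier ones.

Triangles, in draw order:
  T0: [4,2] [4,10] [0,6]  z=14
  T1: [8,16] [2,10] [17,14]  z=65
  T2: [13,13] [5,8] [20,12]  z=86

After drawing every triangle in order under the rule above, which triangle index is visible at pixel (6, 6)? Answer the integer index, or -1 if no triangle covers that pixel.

T0:
  2·area = 32
  edge (4, 2)→(4, 10): d=(0,8) inclusive
  edge (4, 10)→(0, 6): d=(-4,-4) inclusive
  edge (0, 6)→(4, 2): d=(4,-4) inclusive
    (2,0)@(5, 1): e=[-8,40,0] → .  [on edge]
    (1,1)@(3, 3): e=[8,24,0] → X  [on edge]
    (2,1)@(5, 3): e=[-8,32,8] → .
    (0,2)@(1, 5): e=[24,8,0] → X  [on edge]
    (2,2)@(5, 5): e=[-8,24,16] → .
    (0,3)@(1, 7): e=[24,0,8] → X  [on edge]
    (2,3)@(5, 7): e=[-8,16,24] → .
    (0,4)@(1, 9): e=[24,-8,16] → .
    (1,4)@(3, 9): e=[8,0,24] → X  [on edge]
    (2,4)@(5, 9): e=[-8,8,32] → .
    (1,5)@(3, 11): e=[8,-8,32] → .
    (2,5)@(5, 11): e=[-8,0,40] → .  [on edge]
    (3,6)@(7, 13): e=[-24,0,56] → .  [on edge]
    (4,7)@(9, 15): e=[-40,0,72] → .  [on edge]
    (5,8)@(11, 17): e=[-56,0,88] → .  [on edge]
  covered (6 px):
    . . . . . . . . . .
    . X . . . . . . . .
    X X . . . . . . . .
    X X . . . . . . . .
    . X . . . . . . . .
    . . . . . . . . . .
    . . . . . . . . . .
    . . . . . . . . . .
    . . . . . . . . . .
T1:
  2·area = 66
  edge (8, 16)→(2, 10): d=(-6,-6) inclusive
  edge (2, 10)→(17, 14): d=(15,4) inclusive
  edge (17, 14)→(8, 16): d=(-9,2) inclusive
    (0,4)@(1, 9): e=[0,-11,77] → .  [on edge]
    (1,5)@(3, 11): e=[0,11,55] → X  [on edge]
    (2,5)@(5, 11): e=[12,3,51] → X
    (3,5)@(7, 11): e=[24,-5,47] → .
    (1,6)@(3, 13): e=[-12,41,37] → .
    (2,6)@(5, 13): e=[0,33,33] → X  [on edge]
    (3,6)@(7, 13): e=[12,25,29] → X
    (4,6)@(9, 13): e=[24,17,25] → X
    (5,6)@(11, 13): e=[36,9,21] → X
    (6,6)@(13, 13): e=[48,1,17] → X
    (7,6)@(15, 13): e=[60,-7,13] → .
    (2,7)@(5, 15): e=[-12,63,15] → .
    (3,7)@(7, 15): e=[0,55,11] → X  [on edge]
    (4,8)@(9, 17): e=[0,77,-11] → .  [on edge]
  covered (10 px):
    . . . . . . . . . .
    . . . . . . . . . .
    . . . . . . . . . .
    . . . . . . . . . .
    . . . . . . . . . .
    . X X . . . . . . .
    . . X X X X X . . .
    . . . X X X . . . .
    . . . . . . . . . .
T2:
  2·area = 43
  edge (13, 13)→(5, 8): d=(-8,-5) inclusive
  edge (5, 8)→(20, 12): d=(15,4) inclusive
  edge (20, 12)→(13, 13): d=(-7,1) inclusive
    (3,4)@(7, 9): e=[2,7,34] → X
    (4,4)@(9, 9): e=[12,-1,32] → .
    (3,5)@(7, 11): e=[-14,37,20] → .
    (5,5)@(11, 11): e=[6,21,16] → X
    (6,5)@(13, 11): e=[16,13,14] → X
    (7,5)@(15, 11): e=[26,5,12] → X
    (8,5)@(17, 11): e=[36,-3,10] → .
    (5,6)@(11, 13): e=[-10,51,2] → .
    (6,6)@(13, 13): e=[0,43,0] → X  [on edge]
    (7,6)@(15, 13): e=[10,35,-2] → .
    (6,7)@(13, 15): e=[-16,73,-14] → .
  covered (5 px):
    . . . . . . . . . .
    . . . . . . . . . .
    . . . . . . . . . .
    . . . . . . . . . .
    . . . X . . . . . .
    . . . . . X X X . .
    . . . . . . X . . .
    . . . . . . . . . .
    . . . . . . . . . .

Z-buffer (winner per pixel, '.' = empty):
  . . . . . . . . . .
  . 0 . . . . . . . .
  0 0 . . . . . . . .
  0 0 . . . . . . . .
  . 0 . 2 . . . . . .
  . 1 1 . . 2 2 2 . .
  . . 1 1 1 1 2 . . .
  . . . 1 1 1 . . . .
  . . . . . . . . . .

Final: 2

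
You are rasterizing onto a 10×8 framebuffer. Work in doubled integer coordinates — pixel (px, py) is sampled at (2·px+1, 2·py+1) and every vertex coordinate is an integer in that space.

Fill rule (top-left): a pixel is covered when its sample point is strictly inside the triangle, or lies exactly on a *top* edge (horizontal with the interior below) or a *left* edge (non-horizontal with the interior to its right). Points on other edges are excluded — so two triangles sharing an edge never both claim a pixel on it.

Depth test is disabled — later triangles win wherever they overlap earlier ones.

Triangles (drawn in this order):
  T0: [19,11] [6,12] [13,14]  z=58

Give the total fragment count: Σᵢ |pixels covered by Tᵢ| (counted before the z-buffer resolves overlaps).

T0:
  2·area = 33  (B↔C swapped to make it positive)
  edge (19, 11)→(13, 14): d=(-6,3) right/bottom  bias=-1
  edge (13, 14)→(6, 12): d=(-7,-2) top-left  bias=+0
  edge (6, 12)→(19, 11): d=(13,-1) top-left  bias=+0
    (9,5)@(19, 11): e=[0,33,0] → ·  [on edge]
    (5,6)@(11, 13): e=[12,3,18] → #
    (6,6)@(13, 13): e=[6,7,20] → #
    (7,6)@(15, 13): e=[0,11,22] → ·  [on edge]
    (5,7)@(11, 15): e=[0,-11,44] → ·  [on edge]
    (6,7)@(13, 15): e=[-6,-7,46] → ·
  covered (2 px):
    · · · · · · · · · ·
    · · · · · · · · · ·
    · · · · · · · · · ·
    · · · · · · · · · ·
    · · · · · · · · · ·
    · · · · · · · · · ·
    · · · · · # # · · ·
    · · · · · · · · · ·

Final: 2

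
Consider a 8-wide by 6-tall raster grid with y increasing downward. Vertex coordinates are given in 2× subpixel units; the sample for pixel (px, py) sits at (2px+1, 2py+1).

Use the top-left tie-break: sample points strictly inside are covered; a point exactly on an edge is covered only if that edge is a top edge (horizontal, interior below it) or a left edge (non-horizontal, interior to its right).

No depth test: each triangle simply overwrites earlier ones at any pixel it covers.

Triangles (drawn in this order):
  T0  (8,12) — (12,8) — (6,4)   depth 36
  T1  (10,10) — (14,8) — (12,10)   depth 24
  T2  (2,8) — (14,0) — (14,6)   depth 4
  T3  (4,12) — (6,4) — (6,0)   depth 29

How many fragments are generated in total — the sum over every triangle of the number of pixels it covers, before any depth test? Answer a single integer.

T0:
  2·area = 40  (B↔C swapped to make it positive)
  edge (8, 12)→(6, 4): d=(-2,-8) top-left  bias=+0
  edge (6, 4)→(12, 8): d=(6,4) right/bottom  bias=-1
  edge (12, 8)→(8, 12): d=(-4,4) right/bottom  bias=-1
    (3,2)@(7, 5): e=[6,2,32] → X
    (4,2)@(9, 5): e=[22,-6,24] → .
    (7,2)@(15, 5): e=[70,-30,0] → .  [on edge]
    (3,3)@(7, 7): e=[2,14,24] → X
    (4,3)@(9, 7): e=[18,6,16] → X
    (5,3)@(11, 7): e=[34,-2,8] → .
    (6,3)@(13, 7): e=[50,-10,0] → .  [on edge]
    (3,4)@(7, 9): e=[-2,26,16] → .
    (4,4)@(9, 9): e=[14,18,8] → X
    (5,4)@(11, 9): e=[30,10,0] → .  [on edge]
    (4,5)@(9, 11): e=[10,30,0] → .  [on edge]
  covered (4 px):
    . . . . . . . .
    . . . . . . . .
    . . . X . . . .
    . . . X X . . .
    . . . . X . . .
    . . . . . . . .
T1:
  2·area = 4
  edge (10, 10)→(14, 8): d=(4,-2) top-left  bias=+0
  edge (14, 8)→(12, 10): d=(-2,2) right/bottom  bias=-1
  edge (12, 10)→(10, 10): d=(-2,0) right/bottom  bias=-1
    (7,3)@(15, 7): e=[-2,0,6] → .  [on edge]
    (6,4)@(13, 9): e=[2,0,2] → .  [on edge]
    (5,5)@(11, 11): e=[6,0,-2] → .  [on edge]
  covered (0 px):
    . . . . . . . .
    . . . . . . . .
    . . . . . . . .
    . . . . . . . .
    . . . . . . . .
    . . . . . . . .
T2:
  2·area = 72
  edge (2, 8)→(14, 0): d=(12,-8) top-left  bias=+0
  edge (14, 0)→(14, 6): d=(0,6) right/bottom  bias=-1
  edge (14, 6)→(2, 8): d=(-12,2) right/bottom  bias=-1
    (6,0)@(13, 1): e=[4,6,62] → X
    (7,0)@(15, 1): e=[20,-6,58] → .
    (5,1)@(11, 3): e=[12,18,42] → X
    (7,1)@(15, 3): e=[44,-6,34] → .
    (3,2)@(7, 5): e=[4,42,26] → X
    (4,2)@(9, 5): e=[20,30,22] → X
    (7,2)@(15, 5): e=[68,-6,10] → .
    (2,3)@(5, 7): e=[12,54,6] → X
    (4,3)@(9, 7): e=[44,30,-2] → .
    (5,3)@(11, 7): e=[60,18,-6] → .
    (6,3)@(13, 7): e=[76,6,-10] → .
    (2,4)@(5, 9): e=[36,54,-18] → .
  covered (9 px):
    . . . . . . X .
    . . . . . X X .
    . . . X X X X .
    . . X X . . . .
    . . . . . . . .
    . . . . . . . .
T3:
  2·area = 8  (B↔C swapped to make it positive)
  edge (4, 12)→(6, 0): d=(2,-12) top-left  bias=+0
  edge (6, 0)→(6, 4): d=(0,4) right/bottom  bias=-1
  edge (6, 4)→(4, 12): d=(-2,8) right/bottom  bias=-1
    (2,3)@(5, 7): e=[2,4,2] → X
    (3,3)@(7, 7): e=[26,-4,-14] → .
    (2,4)@(5, 9): e=[6,4,-2] → .
  covered (1 px):
    . . . . . . . .
    . . . . . . . .
    . . . . . . . .
    . . X . . . . .
    . . . . . . . .
    . . . . . . . .

Answer: 14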